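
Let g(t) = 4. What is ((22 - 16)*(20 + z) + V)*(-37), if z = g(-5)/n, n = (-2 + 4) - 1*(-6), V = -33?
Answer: -3330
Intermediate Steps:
n = 8 (n = 2 + 6 = 8)
z = 1/2 (z = 4/8 = 4*(1/8) = 1/2 ≈ 0.50000)
((22 - 16)*(20 + z) + V)*(-37) = ((22 - 16)*(20 + 1/2) - 33)*(-37) = (6*(41/2) - 33)*(-37) = (123 - 33)*(-37) = 90*(-37) = -3330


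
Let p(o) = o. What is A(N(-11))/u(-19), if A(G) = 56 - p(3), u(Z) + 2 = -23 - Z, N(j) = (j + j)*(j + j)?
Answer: -53/6 ≈ -8.8333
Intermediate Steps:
N(j) = 4*j² (N(j) = (2*j)*(2*j) = 4*j²)
u(Z) = -25 - Z (u(Z) = -2 + (-23 - Z) = -25 - Z)
A(G) = 53 (A(G) = 56 - 1*3 = 56 - 3 = 53)
A(N(-11))/u(-19) = 53/(-25 - 1*(-19)) = 53/(-25 + 19) = 53/(-6) = 53*(-⅙) = -53/6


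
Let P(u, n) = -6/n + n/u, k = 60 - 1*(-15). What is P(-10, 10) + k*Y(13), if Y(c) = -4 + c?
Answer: 3367/5 ≈ 673.40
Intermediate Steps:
k = 75 (k = 60 + 15 = 75)
P(-10, 10) + k*Y(13) = (-6/10 + 10/(-10)) + 75*(-4 + 13) = (-6*1/10 + 10*(-1/10)) + 75*9 = (-3/5 - 1) + 675 = -8/5 + 675 = 3367/5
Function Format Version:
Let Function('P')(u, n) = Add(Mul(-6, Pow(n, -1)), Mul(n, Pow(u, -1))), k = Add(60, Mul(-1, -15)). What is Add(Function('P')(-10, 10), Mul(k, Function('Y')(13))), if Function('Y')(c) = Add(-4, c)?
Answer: Rational(3367, 5) ≈ 673.40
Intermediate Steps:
k = 75 (k = Add(60, 15) = 75)
Add(Function('P')(-10, 10), Mul(k, Function('Y')(13))) = Add(Add(Mul(-6, Pow(10, -1)), Mul(10, Pow(-10, -1))), Mul(75, Add(-4, 13))) = Add(Add(Mul(-6, Rational(1, 10)), Mul(10, Rational(-1, 10))), Mul(75, 9)) = Add(Add(Rational(-3, 5), -1), 675) = Add(Rational(-8, 5), 675) = Rational(3367, 5)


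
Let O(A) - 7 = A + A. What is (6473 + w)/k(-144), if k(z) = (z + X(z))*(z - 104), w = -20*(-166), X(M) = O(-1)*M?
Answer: 9793/214272 ≈ 0.045704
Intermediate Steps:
O(A) = 7 + 2*A (O(A) = 7 + (A + A) = 7 + 2*A)
X(M) = 5*M (X(M) = (7 + 2*(-1))*M = (7 - 2)*M = 5*M)
w = 3320
k(z) = 6*z*(-104 + z) (k(z) = (z + 5*z)*(z - 104) = (6*z)*(-104 + z) = 6*z*(-104 + z))
(6473 + w)/k(-144) = (6473 + 3320)/((6*(-144)*(-104 - 144))) = 9793/((6*(-144)*(-248))) = 9793/214272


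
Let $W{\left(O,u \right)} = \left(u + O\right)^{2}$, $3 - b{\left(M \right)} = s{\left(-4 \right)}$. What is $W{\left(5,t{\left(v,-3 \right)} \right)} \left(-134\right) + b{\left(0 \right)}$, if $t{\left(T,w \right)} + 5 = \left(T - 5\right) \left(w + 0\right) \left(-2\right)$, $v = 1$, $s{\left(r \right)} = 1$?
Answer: $-77182$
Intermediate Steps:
$t{\left(T,w \right)} = -5 - 2 w \left(-5 + T\right)$ ($t{\left(T,w \right)} = -5 + \left(T - 5\right) \left(w + 0\right) \left(-2\right) = -5 + \left(-5 + T\right) w \left(-2\right) = -5 + w \left(-5 + T\right) \left(-2\right) = -5 - 2 w \left(-5 + T\right)$)
$b{\left(M \right)} = 2$ ($b{\left(M \right)} = 3 - 1 = 2$)
$W{\left(O,u \right)} = \left(O + u\right)^{2}$
$W{\left(5,t{\left(v,-3 \right)} \right)} \left(-134\right) + b{\left(0 \right)} = \left(5 - \left(35 - 6\right)\right)^{2} \left(-134\right) + 2 = \left(5 - 29\right)^{2} \left(-134\right) + 2 = \left(-24\right)^{2} \left(-134\right) + 2 = 576 \left(-134\right) + 2 = -77184 + 2 = -77182$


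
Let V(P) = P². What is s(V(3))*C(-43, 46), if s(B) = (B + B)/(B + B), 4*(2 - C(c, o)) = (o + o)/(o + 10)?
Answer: 89/56 ≈ 1.5893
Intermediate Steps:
C(c, o) = 2 - o/(2*(10 + o)) (C(c, o) = 2 - (o + o)/(4*(o + 10)) = 2 - 2*o/(4*(10 + o)) = 2 - o/(2*(10 + o)))
s(B) = 1 (s(B) = (2*B)/((2*B)) = (2*B)*(1/(2*B)) = 1)
s(V(3))*C(-43, 46) = 1*((40 + 3*46)/(2*(10 + 46))) = 1*((½)*(40 + 138)/56) = 1*((½)*(1/56)*178) = 1*(89/56) = 89/56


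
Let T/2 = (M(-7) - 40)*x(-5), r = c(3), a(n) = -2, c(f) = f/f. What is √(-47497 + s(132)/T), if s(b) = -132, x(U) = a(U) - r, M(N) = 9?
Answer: I*√45645299/31 ≈ 217.94*I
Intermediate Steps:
c(f) = 1
r = 1
x(U) = -3 (x(U) = -2 - 1*1 = -2 - 1 = -3)
T = 186 (T = 2*((9 - 40)*(-3)) = 2*(-31*(-3)) = 2*93 = 186)
√(-47497 + s(132)/T) = √(-47497 - 132/186) = √(-47497 - 132*1/186) = √(-47497 - 22/31) = √(-1472429/31) = I*√45645299/31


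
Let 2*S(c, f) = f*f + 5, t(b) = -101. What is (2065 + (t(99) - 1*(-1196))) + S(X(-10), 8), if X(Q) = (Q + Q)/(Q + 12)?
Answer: 6389/2 ≈ 3194.5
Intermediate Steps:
X(Q) = 2*Q/(12 + Q) (X(Q) = (2*Q)/(12 + Q) = 2*Q/(12 + Q))
S(c, f) = 5/2 + f²/2 (S(c, f) = (f*f + 5)/2 = (f² + 5)/2 = (5 + f²)/2 = 5/2 + f²/2)
(2065 + (t(99) - 1*(-1196))) + S(X(-10), 8) = (2065 + (-101 - 1*(-1196))) + (5/2 + (½)*8²) = (2065 + (-101 + 1196)) + (5/2 + (½)*64) = (2065 + 1095) + (5/2 + 32) = 3160 + 69/2 = 6389/2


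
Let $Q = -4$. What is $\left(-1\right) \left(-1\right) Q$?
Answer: $-4$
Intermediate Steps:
$\left(-1\right) \left(-1\right) Q = \left(-1\right) \left(-1\right) \left(-4\right) = 1 \left(-4\right) = -4$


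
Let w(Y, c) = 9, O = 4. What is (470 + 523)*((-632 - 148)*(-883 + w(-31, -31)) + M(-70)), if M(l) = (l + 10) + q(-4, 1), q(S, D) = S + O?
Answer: 676888380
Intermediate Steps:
q(S, D) = 4 + S (q(S, D) = S + 4 = 4 + S)
M(l) = 10 + l (M(l) = (l + 10) + (4 - 4) = (10 + l) + 0 = 10 + l)
(470 + 523)*((-632 - 148)*(-883 + w(-31, -31)) + M(-70)) = (470 + 523)*((-632 - 148)*(-883 + 9) + (10 - 70)) = 993*(-780*(-874) - 60) = 993*(681720 - 60) = 993*681660 = 676888380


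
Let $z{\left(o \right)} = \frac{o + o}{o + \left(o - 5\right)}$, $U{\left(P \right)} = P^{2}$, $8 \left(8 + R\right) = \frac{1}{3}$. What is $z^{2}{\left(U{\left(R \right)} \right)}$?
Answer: $\frac{1330863361}{1227871681} \approx 1.0839$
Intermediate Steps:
$R = - \frac{191}{24}$ ($R = -8 + \frac{1}{8 \cdot 3} = -8 + \frac{1}{8} \cdot \frac{1}{3} = -8 + \frac{1}{24} = - \frac{191}{24} \approx -7.9583$)
$z{\left(o \right)} = \frac{2 o}{-5 + 2 o}$ ($z{\left(o \right)} = \frac{2 o}{o + \left(-5 + o\right)} = \frac{2 o}{-5 + 2 o}$)
$z^{2}{\left(U{\left(R \right)} \right)} = \left(\frac{2 \left(- \frac{191}{24}\right)^{2}}{-5 + 2 \left(- \frac{191}{24}\right)^{2}}\right)^{2} = \left(2 \cdot \frac{36481}{576} \frac{1}{-5 + 2 \cdot \frac{36481}{576}}\right)^{2} = \left(2 \cdot \frac{36481}{576} \frac{1}{-5 + \frac{36481}{288}}\right)^{2} = \left(2 \cdot \frac{36481}{576} \frac{1}{\frac{35041}{288}}\right)^{2} = \left(2 \cdot \frac{36481}{576} \cdot \frac{288}{35041}\right)^{2} = \left(\frac{36481}{35041}\right)^{2} = \frac{1330863361}{1227871681}$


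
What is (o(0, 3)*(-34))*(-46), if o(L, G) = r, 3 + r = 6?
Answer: 4692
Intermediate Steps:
r = 3 (r = -3 + 6 = 3)
o(L, G) = 3
(o(0, 3)*(-34))*(-46) = (3*(-34))*(-46) = -102*(-46) = 4692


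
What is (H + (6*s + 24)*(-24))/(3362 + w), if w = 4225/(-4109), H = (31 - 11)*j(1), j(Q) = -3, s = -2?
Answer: -476644/4603411 ≈ -0.10354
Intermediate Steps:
H = -60 (H = (31 - 11)*(-3) = 20*(-3) = -60)
w = -4225/4109 (w = 4225*(-1/4109) = -4225/4109 ≈ -1.0282)
(H + (6*s + 24)*(-24))/(3362 + w) = (-60 + (6*(-2) + 24)*(-24))/(3362 - 4225/4109) = (-60 + (-12 + 24)*(-24))/(13810233/4109) = (-60 + 12*(-24))*(4109/13810233) = (-60 - 288)*(4109/13810233) = -348*4109/13810233 = -476644/4603411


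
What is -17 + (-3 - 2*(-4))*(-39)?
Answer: -212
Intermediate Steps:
-17 + (-3 - 2*(-4))*(-39) = -17 + (-3 + 8)*(-39) = -17 + 5*(-39) = -17 - 195 = -212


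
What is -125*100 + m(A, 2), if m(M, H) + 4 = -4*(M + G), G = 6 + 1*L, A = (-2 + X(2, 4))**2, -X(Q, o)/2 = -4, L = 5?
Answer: -12692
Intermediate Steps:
X(Q, o) = 8 (X(Q, o) = -2*(-4) = 8)
A = 36 (A = (-2 + 8)**2 = 6**2 = 36)
G = 11 (G = 6 + 1*5 = 6 + 5 = 11)
m(M, H) = -48 - 4*M (m(M, H) = -4 - 4*(M + 11) = -4 - 4*(11 + M) = -4 + (-44 - 4*M) = -48 - 4*M)
-125*100 + m(A, 2) = -125*100 + (-48 - 4*36) = -12500 + (-48 - 144) = -12500 - 192 = -12692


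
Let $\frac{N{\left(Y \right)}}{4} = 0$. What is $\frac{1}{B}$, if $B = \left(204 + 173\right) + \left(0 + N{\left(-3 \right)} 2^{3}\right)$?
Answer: $\frac{1}{377} \approx 0.0026525$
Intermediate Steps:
$N{\left(Y \right)} = 0$ ($N{\left(Y \right)} = 4 \cdot 0 = 0$)
$B = 377$ ($B = \left(204 + 173\right) + \left(0 + 0 \cdot 2^{3}\right) = 377 + \left(0 + 0 \cdot 8\right) = 377 + \left(0 + 0\right) = 377 + 0 = 377$)
$\frac{1}{B} = \frac{1}{377}$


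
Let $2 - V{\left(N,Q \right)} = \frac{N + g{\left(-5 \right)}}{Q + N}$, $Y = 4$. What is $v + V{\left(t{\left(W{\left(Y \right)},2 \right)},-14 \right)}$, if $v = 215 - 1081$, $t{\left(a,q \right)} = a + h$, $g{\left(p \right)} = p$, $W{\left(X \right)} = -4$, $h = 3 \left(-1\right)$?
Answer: $- \frac{6052}{7} \approx -864.57$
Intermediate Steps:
$h = -3$
$t{\left(a,q \right)} = -3 + a$ ($t{\left(a,q \right)} = a - 3 = -3 + a$)
$V{\left(N,Q \right)} = 2 - \frac{-5 + N}{N + Q}$ ($V{\left(N,Q \right)} = 2 - \frac{N - 5}{Q + N} = 2 - \frac{-5 + N}{N + Q}$)
$v = -866$
$v + V{\left(t{\left(W{\left(Y \right)},2 \right)},-14 \right)} = -866 + \frac{5 - 7 + 2 \left(-14\right)}{\left(-3 - 4\right) - 14} = -866 + \frac{5 - 7 - 28}{-7 - 14} = -866 + \frac{1}{-21} \left(-30\right) = -866 - - \frac{10}{7} = -866 + \frac{10}{7} = - \frac{6052}{7}$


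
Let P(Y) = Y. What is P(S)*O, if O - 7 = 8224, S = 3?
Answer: 24693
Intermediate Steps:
O = 8231 (O = 7 + 8224 = 8231)
P(S)*O = 3*8231 = 24693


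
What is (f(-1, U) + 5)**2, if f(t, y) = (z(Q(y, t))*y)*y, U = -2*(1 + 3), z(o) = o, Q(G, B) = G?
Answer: 257049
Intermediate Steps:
U = -8 (U = -2*4 = -8)
f(t, y) = y**3 (f(t, y) = (y*y)*y = y**2*y = y**3)
(f(-1, U) + 5)**2 = ((-8)**3 + 5)**2 = (-512 + 5)**2 = (-507)**2 = 257049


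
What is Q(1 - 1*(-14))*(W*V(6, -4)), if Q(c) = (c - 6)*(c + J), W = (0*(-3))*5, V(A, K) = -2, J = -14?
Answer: 0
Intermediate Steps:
W = 0 (W = 0*5 = 0)
Q(c) = (-14 + c)*(-6 + c) (Q(c) = (c - 6)*(c - 14) = (-6 + c)*(-14 + c) = (-14 + c)*(-6 + c))
Q(1 - 1*(-14))*(W*V(6, -4)) = (84 + (1 - 1*(-14))² - 20*(1 - 1*(-14)))*(0*(-2)) = (84 + (1 + 14)² - 20*(1 + 14))*0 = (84 + 15² - 20*15)*0 = (84 + 225 - 300)*0 = 9*0 = 0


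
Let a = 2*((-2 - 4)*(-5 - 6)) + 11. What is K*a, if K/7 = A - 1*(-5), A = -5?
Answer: 0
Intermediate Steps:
a = 143 (a = 2*(-6*(-11)) + 11 = 2*66 + 11 = 132 + 11 = 143)
K = 0 (K = 7*(-5 - 1*(-5)) = 7*(-5 + 5) = 7*0 = 0)
K*a = 0*143 = 0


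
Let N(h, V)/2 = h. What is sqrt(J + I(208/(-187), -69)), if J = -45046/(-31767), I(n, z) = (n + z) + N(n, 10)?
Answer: I*sqrt(2502635058392403)/5940429 ≈ 8.4213*I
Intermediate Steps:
N(h, V) = 2*h
I(n, z) = z + 3*n (I(n, z) = (n + z) + 2*n = z + 3*n)
J = 45046/31767 (J = -45046*(-1/31767) = 45046/31767 ≈ 1.4180)
sqrt(J + I(208/(-187), -69)) = sqrt(45046/31767 + (-69 + 3*(208/(-187)))) = sqrt(45046/31767 + (-69 + 3*(208*(-1/187)))) = sqrt(45046/31767 + (-69 + 3*(-208/187))) = sqrt(45046/31767 + (-69 - 624/187)) = sqrt(45046/31767 - 13527/187) = sqrt(-421288607/5940429) = I*sqrt(2502635058392403)/5940429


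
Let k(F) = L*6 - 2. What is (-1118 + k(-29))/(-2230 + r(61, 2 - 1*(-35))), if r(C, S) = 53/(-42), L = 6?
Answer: 45528/93713 ≈ 0.48582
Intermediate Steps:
k(F) = 34 (k(F) = 6*6 - 2 = 36 - 2 = 34)
r(C, S) = -53/42 (r(C, S) = 53*(-1/42) = -53/42)
(-1118 + k(-29))/(-2230 + r(61, 2 - 1*(-35))) = (-1118 + 34)/(-2230 - 53/42) = -1084/(-93713/42) = -1084*(-42/93713) = 45528/93713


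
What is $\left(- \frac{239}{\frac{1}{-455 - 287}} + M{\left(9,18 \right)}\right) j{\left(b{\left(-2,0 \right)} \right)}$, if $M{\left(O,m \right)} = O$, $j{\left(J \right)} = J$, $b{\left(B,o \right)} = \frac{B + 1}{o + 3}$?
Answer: $- \frac{177347}{3} \approx -59116.0$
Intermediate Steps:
$b{\left(B,o \right)} = \frac{1 + B}{3 + o}$
$\left(- \frac{239}{\frac{1}{-455 - 287}} + M{\left(9,18 \right)}\right) j{\left(b{\left(-2,0 \right)} \right)} = \left(- \frac{239}{\frac{1}{-455 - 287}} + 9\right) \frac{1 - 2}{3 + 0} = \left(- \frac{239}{\frac{1}{-742}} + 9\right) \frac{1}{3} \left(-1\right) = \left(- \frac{239}{- \frac{1}{742}} + 9\right) \frac{1}{3} \left(-1\right) = \left(\left(-239\right) \left(-742\right) + 9\right) \left(- \frac{1}{3}\right) = \left(177338 + 9\right) \left(- \frac{1}{3}\right) = 177347 \left(- \frac{1}{3}\right) = - \frac{177347}{3}$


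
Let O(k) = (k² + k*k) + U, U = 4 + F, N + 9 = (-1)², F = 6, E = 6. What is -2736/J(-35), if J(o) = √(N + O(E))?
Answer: -1368*√74/37 ≈ -318.05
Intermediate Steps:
N = -8 (N = -9 + (-1)² = -9 + 1 = -8)
U = 10 (U = 4 + 6 = 10)
O(k) = 10 + 2*k² (O(k) = (k² + k*k) + 10 = (k² + k²) + 10 = 2*k² + 10 = 10 + 2*k²)
J(o) = √74 (J(o) = √(-8 + (10 + 2*6²)) = √(-8 + (10 + 2*36)) = √(-8 + (10 + 72)) = √(-8 + 82) = √74)
-2736/J(-35) = -2736*√74/74 = -1368*√74/37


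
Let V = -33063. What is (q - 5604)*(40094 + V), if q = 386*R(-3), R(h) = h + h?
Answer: -55685520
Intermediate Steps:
R(h) = 2*h
q = -2316 (q = 386*(2*(-3)) = 386*(-6) = -2316)
(q - 5604)*(40094 + V) = (-2316 - 5604)*(40094 - 33063) = -7920*7031 = -55685520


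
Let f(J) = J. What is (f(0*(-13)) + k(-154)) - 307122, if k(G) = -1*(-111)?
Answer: -307011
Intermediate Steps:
k(G) = 111
(f(0*(-13)) + k(-154)) - 307122 = (0*(-13) + 111) - 307122 = (0 + 111) - 307122 = 111 - 307122 = -307011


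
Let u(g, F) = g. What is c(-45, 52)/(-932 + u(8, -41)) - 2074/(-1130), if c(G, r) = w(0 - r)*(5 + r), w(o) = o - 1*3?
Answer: 82711/15820 ≈ 5.2283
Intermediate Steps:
w(o) = -3 + o (w(o) = o - 3 = -3 + o)
c(G, r) = (-3 - r)*(5 + r) (c(G, r) = (-3 + (0 - r))*(5 + r) = (-3 - r)*(5 + r))
c(-45, 52)/(-932 + u(8, -41)) - 2074/(-1130) = (-(3 + 52)*(5 + 52))/(-932 + 8) - 2074/(-1130) = -1*55*57/(-924) - 2074*(-1/1130) = -3135*(-1/924) + 1037/565 = 95/28 + 1037/565 = 82711/15820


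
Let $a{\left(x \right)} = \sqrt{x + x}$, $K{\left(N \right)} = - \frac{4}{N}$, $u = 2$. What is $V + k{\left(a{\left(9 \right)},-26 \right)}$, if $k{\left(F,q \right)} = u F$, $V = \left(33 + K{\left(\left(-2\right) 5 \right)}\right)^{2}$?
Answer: $\frac{27889}{25} + 6 \sqrt{2} \approx 1124.0$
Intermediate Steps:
$a{\left(x \right)} = \sqrt{2} \sqrt{x}$ ($a{\left(x \right)} = \sqrt{2 x} = \sqrt{2} \sqrt{x}$)
$V = \frac{27889}{25}$ ($V = \left(33 - \frac{4}{\left(-2\right) 5}\right)^{2} = \left(33 - \frac{4}{-10}\right)^{2} = \left(33 - - \frac{2}{5}\right)^{2} = \left(33 + \frac{2}{5}\right)^{2} = \left(\frac{167}{5}\right)^{2} = \frac{27889}{25} \approx 1115.6$)
$k{\left(F,q \right)} = 2 F$
$V + k{\left(a{\left(9 \right)},-26 \right)} = \frac{27889}{25} + 2 \sqrt{2} \sqrt{9} = \frac{27889}{25} + 2 \sqrt{2} \cdot 3 = \frac{27889}{25} + 2 \cdot 3 \sqrt{2} = \frac{27889}{25} + 6 \sqrt{2}$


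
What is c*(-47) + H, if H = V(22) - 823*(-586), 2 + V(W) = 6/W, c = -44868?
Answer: 28501795/11 ≈ 2.5911e+6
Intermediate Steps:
V(W) = -2 + 6/W
H = 5305039/11 (H = (-2 + 6/22) - 823*(-586) = (-2 + 6*(1/22)) + 482278 = (-2 + 3/11) + 482278 = -19/11 + 482278 = 5305039/11 ≈ 4.8228e+5)
c*(-47) + H = -44868*(-47) + 5305039/11 = 2108796 + 5305039/11 = 28501795/11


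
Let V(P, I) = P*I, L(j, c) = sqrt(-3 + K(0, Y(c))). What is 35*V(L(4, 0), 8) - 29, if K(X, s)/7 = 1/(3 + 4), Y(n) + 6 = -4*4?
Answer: -29 + 280*I*sqrt(2) ≈ -29.0 + 395.98*I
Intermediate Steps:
Y(n) = -22 (Y(n) = -6 - 4*4 = -6 - 16 = -22)
K(X, s) = 1 (K(X, s) = 7/(3 + 4) = 7/7 = 7*(1/7) = 1)
L(j, c) = I*sqrt(2) (L(j, c) = sqrt(-3 + 1) = sqrt(-2) = I*sqrt(2))
V(P, I) = I*P
35*V(L(4, 0), 8) - 29 = 35*(8*(I*sqrt(2))) - 29 = 35*(8*I*sqrt(2)) - 29 = 280*I*sqrt(2) - 29 = -29 + 280*I*sqrt(2)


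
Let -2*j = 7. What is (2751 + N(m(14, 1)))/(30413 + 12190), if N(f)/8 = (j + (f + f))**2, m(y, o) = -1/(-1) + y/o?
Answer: 8369/42603 ≈ 0.19644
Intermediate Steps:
j = -7/2 (j = -1/2*7 = -7/2 ≈ -3.5000)
m(y, o) = 1 + y/o (m(y, o) = -1*(-1) + y/o = 1 + y/o)
N(f) = 8*(-7/2 + 2*f)**2 (N(f) = 8*(-7/2 + (f + f))**2 = 8*(-7/2 + 2*f)**2)
(2751 + N(m(14, 1)))/(30413 + 12190) = (2751 + 2*(-7 + 4*((1 + 14)/1))**2)/(30413 + 12190) = (2751 + 2*(-7 + 4*(1*15))**2)/42603 = (2751 + 2*(-7 + 4*15)**2)*(1/42603) = (2751 + 2*(-7 + 60)**2)*(1/42603) = (2751 + 2*53**2)*(1/42603) = (2751 + 2*2809)*(1/42603) = (2751 + 5618)*(1/42603) = 8369*(1/42603) = 8369/42603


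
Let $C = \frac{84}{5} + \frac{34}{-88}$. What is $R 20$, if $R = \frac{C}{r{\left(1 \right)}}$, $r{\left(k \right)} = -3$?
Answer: $- \frac{3611}{33} \approx -109.42$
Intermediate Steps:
$C = \frac{3611}{220}$ ($C = 84 \cdot \frac{1}{5} + 34 \left(- \frac{1}{88}\right) = \frac{84}{5} - \frac{17}{44} = \frac{3611}{220} \approx 16.414$)
$R = - \frac{3611}{660}$ ($R = \frac{3611}{220 \left(-3\right)} = \frac{3611}{220} \left(- \frac{1}{3}\right) = - \frac{3611}{660} \approx -5.4712$)
$R 20 = \left(- \frac{3611}{660}\right) 20 = - \frac{3611}{33}$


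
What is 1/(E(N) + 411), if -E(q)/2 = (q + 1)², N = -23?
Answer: -1/557 ≈ -0.0017953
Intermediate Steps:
E(q) = -2*(1 + q)² (E(q) = -2*(q + 1)² = -2*(1 + q)²)
1/(E(N) + 411) = 1/(-2*(1 - 23)² + 411) = 1/(-2*(-22)² + 411) = 1/(-2*484 + 411) = 1/(-968 + 411) = 1/(-557) = -1/557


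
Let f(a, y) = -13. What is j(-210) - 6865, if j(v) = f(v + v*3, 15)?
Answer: -6878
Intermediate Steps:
j(v) = -13
j(-210) - 6865 = -13 - 6865 = -6878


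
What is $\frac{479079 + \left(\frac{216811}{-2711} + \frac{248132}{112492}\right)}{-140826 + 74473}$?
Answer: $- \frac{36519749857497}{5058849130909} \approx -7.219$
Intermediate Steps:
$\frac{479079 + \left(\frac{216811}{-2711} + \frac{248132}{112492}\right)}{-140826 + 74473} = \frac{479079 + \left(216811 \left(- \frac{1}{2711}\right) + 248132 \cdot \frac{1}{112492}\right)}{-66353} = \left(479079 + \left(- \frac{216811}{2711} + \frac{62033}{28123}\right)\right) \left(- \frac{1}{66353}\right) = \left(479079 - \frac{5929204290}{76241453}\right) \left(- \frac{1}{66353}\right) = \frac{36519749857497}{76241453} \left(- \frac{1}{66353}\right) = - \frac{36519749857497}{5058849130909}$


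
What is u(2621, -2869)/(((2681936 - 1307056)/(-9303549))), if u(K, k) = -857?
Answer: 7973141493/1374880 ≈ 5799.2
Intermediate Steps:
u(2621, -2869)/(((2681936 - 1307056)/(-9303549))) = -857*(-9303549/(2681936 - 1307056)) = -857/(1374880*(-1/9303549)) = -857/(-1374880/9303549) = -857*(-9303549/1374880) = 7973141493/1374880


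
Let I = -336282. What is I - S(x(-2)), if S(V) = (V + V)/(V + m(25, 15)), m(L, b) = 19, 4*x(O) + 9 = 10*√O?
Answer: 4*(-840710*√2 + 5632719*I)/(-67*I + 10*√2) ≈ -3.3628e+5 - 0.45844*I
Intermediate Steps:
x(O) = -9/4 + 5*√O/2 (x(O) = -9/4 + (10*√O)/4 = -9/4 + 5*√O/2)
S(V) = 2*V/(19 + V) (S(V) = (V + V)/(V + 19) = (2*V)/(19 + V) = 2*V/(19 + V))
I - S(x(-2)) = -336282 - 2*(-9/4 + 5*√(-2)/2)/(19 + (-9/4 + 5*√(-2)/2)) = -336282 - 2*(-9/4 + 5*(I*√2)/2)/(19 + (-9/4 + 5*(I*√2)/2)) = -336282 - 2*(-9/4 + 5*I*√2/2)/(19 + (-9/4 + 5*I*√2/2)) = -336282 - 2*(-9/4 + 5*I*√2/2)/(67/4 + 5*I*√2/2)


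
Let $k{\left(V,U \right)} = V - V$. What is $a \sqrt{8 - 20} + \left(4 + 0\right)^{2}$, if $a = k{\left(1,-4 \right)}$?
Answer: $16$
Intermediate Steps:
$k{\left(V,U \right)} = 0$
$a = 0$
$a \sqrt{8 - 20} + \left(4 + 0\right)^{2} = 0 \sqrt{8 - 20} + \left(4 + 0\right)^{2} = 0 \sqrt{-12} + 4^{2} = 0 \cdot 2 i \sqrt{3} + 16 = 0 + 16 = 16$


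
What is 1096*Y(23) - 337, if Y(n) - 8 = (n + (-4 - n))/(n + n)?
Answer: 191721/23 ≈ 8335.7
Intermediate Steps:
Y(n) = 8 - 2/n (Y(n) = 8 + (n + (-4 - n))/(n + n) = 8 - 4*1/(2*n) = 8 - 2/n)
1096*Y(23) - 337 = 1096*(8 - 2/23) - 337 = 1096*(182/23) - 337 = 199472/23 - 337 = 191721/23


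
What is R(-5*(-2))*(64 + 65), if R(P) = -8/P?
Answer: -516/5 ≈ -103.20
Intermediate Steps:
R(-5*(-2))*(64 + 65) = (-8/((-5*(-2))))*(64 + 65) = -8/10*129 = -8*⅒*129 = -⅘*129 = -516/5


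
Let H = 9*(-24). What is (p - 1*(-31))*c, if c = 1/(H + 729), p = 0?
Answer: 31/513 ≈ 0.060429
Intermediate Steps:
H = -216
c = 1/513 (c = 1/(-216 + 729) = 1/513 ≈ 0.0019493)
(p - 1*(-31))*c = (0 - 1*(-31))*(1/513) = (0 + 31)*(1/513) = 31*(1/513) = 31/513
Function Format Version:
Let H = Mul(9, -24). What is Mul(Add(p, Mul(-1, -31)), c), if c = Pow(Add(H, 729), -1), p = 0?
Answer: Rational(31, 513) ≈ 0.060429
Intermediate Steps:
H = -216
c = Rational(1, 513) (c = Pow(Add(-216, 729), -1) = Pow(513, -1) = Rational(1, 513) ≈ 0.0019493)
Mul(Add(p, Mul(-1, -31)), c) = Mul(Add(0, Mul(-1, -31)), Rational(1, 513)) = Mul(Add(0, 31), Rational(1, 513)) = Mul(31, Rational(1, 513)) = Rational(31, 513)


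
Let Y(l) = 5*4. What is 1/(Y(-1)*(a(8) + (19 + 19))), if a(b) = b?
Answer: 1/920 ≈ 0.0010870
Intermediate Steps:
Y(l) = 20
1/(Y(-1)*(a(8) + (19 + 19))) = 1/(20*(8 + (19 + 19))) = 1/(20*(8 + 38)) = 1/(20*46) = 1/920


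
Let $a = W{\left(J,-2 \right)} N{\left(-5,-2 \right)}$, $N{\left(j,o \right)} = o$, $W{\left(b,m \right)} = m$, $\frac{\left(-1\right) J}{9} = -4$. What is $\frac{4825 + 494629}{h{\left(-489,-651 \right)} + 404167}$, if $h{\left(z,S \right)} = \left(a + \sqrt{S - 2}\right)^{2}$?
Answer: $\frac{50386168155}{40709125673} - \frac{998908 i \sqrt{653}}{40709125673} \approx 1.2377 - 0.00062703 i$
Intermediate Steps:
$J = 36$ ($J = \left(-9\right) \left(-4\right) = 36$)
$a = 4$ ($a = \left(-2\right) \left(-2\right) = 4$)
$h{\left(z,S \right)} = \left(4 + \sqrt{-2 + S}\right)^{2}$ ($h{\left(z,S \right)} = \left(4 + \sqrt{S - 2}\right)^{2} = \left(4 + \sqrt{-2 + S}\right)^{2}$)
$\frac{4825 + 494629}{h{\left(-489,-651 \right)} + 404167} = \frac{4825 + 494629}{\left(4 + \sqrt{-2 - 651}\right)^{2} + 404167} = \frac{499454}{\left(4 + \sqrt{-653}\right)^{2} + 404167} = \frac{499454}{\left(4 + i \sqrt{653}\right)^{2} + 404167} = \frac{499454}{404167 + \left(4 + i \sqrt{653}\right)^{2}}$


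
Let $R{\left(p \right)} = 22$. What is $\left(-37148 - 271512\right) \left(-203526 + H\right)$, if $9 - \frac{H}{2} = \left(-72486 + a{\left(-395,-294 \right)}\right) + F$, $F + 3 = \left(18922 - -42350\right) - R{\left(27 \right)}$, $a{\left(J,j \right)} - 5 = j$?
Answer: $55698314320$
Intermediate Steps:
$a{\left(J,j \right)} = 5 + j$
$F = 61247$ ($F = -3 + \left(\left(18922 - -42350\right) - 22\right) = -3 + \left(\left(18922 + 42350\right) - 22\right) = -3 + \left(61272 - 22\right) = -3 + 61250 = 61247$)
$H = 23074$ ($H = 18 - 2 \left(\left(-72486 + \left(5 - 294\right)\right) + 61247\right) = 18 - 2 \left(\left(-72486 - 289\right) + 61247\right) = 18 - 2 \left(-72775 + 61247\right) = 18 - -23056 = 18 + 23056 = 23074$)
$\left(-37148 - 271512\right) \left(-203526 + H\right) = \left(-37148 - 271512\right) \left(-203526 + 23074\right) = \left(-308660\right) \left(-180452\right) = 55698314320$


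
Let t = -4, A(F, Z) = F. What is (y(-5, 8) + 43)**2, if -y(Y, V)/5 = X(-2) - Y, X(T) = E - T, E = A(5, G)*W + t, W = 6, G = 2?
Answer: 14884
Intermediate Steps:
E = 26 (E = 5*6 - 4 = 30 - 4 = 26)
X(T) = 26 - T
y(Y, V) = -140 + 5*Y (y(Y, V) = -5*((26 - 1*(-2)) - Y) = -5*((26 + 2) - Y) = -5*(28 - Y) = -140 + 5*Y)
(y(-5, 8) + 43)**2 = ((-140 + 5*(-5)) + 43)**2 = ((-140 - 25) + 43)**2 = (-165 + 43)**2 = (-122)**2 = 14884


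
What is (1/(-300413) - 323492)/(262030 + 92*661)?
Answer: -97181202197/96985933746 ≈ -1.0020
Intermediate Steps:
(1/(-300413) - 323492)/(262030 + 92*661) = (-1/300413 - 323492)/(262030 + 60812) = -97181202197/300413/322842 = -97181202197/300413*1/322842 = -97181202197/96985933746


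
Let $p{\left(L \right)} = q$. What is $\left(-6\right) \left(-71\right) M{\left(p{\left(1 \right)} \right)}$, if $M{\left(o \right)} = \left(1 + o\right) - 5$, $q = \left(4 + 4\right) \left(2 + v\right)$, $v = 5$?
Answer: $22152$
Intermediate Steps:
$q = 56$ ($q = \left(4 + 4\right) \left(2 + 5\right) = 8 \cdot 7 = 56$)
$p{\left(L \right)} = 56$
$M{\left(o \right)} = -4 + o$
$\left(-6\right) \left(-71\right) M{\left(p{\left(1 \right)} \right)} = \left(-6\right) \left(-71\right) \left(-4 + 56\right) = 426 \cdot 52 = 22152$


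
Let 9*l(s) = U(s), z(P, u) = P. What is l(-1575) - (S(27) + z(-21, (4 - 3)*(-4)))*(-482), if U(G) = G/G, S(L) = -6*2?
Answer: -143153/9 ≈ -15906.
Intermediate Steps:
S(L) = -12
U(G) = 1
l(s) = ⅑ (l(s) = (⅑)*1 = ⅑)
l(-1575) - (S(27) + z(-21, (4 - 3)*(-4)))*(-482) = ⅑ - (-12 - 21)*(-482) = ⅑ - (-33)*(-482) = ⅑ - 1*15906 = ⅑ - 15906 = -143153/9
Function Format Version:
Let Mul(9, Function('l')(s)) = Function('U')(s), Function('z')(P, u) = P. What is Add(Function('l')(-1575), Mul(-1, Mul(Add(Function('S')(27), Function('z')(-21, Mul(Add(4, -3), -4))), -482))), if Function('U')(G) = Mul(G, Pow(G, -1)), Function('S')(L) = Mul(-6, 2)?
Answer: Rational(-143153, 9) ≈ -15906.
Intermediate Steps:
Function('S')(L) = -12
Function('U')(G) = 1
Function('l')(s) = Rational(1, 9) (Function('l')(s) = Mul(Rational(1, 9), 1) = Rational(1, 9))
Add(Function('l')(-1575), Mul(-1, Mul(Add(Function('S')(27), Function('z')(-21, Mul(Add(4, -3), -4))), -482))) = Add(Rational(1, 9), Mul(-1, Mul(Add(-12, -21), -482))) = Add(Rational(1, 9), Mul(-1, Mul(-33, -482))) = Add(Rational(1, 9), Mul(-1, 15906)) = Add(Rational(1, 9), -15906) = Rational(-143153, 9)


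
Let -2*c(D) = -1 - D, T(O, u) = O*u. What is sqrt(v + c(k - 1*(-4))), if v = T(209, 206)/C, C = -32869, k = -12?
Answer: I*sqrt(20785763958)/65738 ≈ 2.1931*I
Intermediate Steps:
c(D) = 1/2 + D/2 (c(D) = -(-1 - D)/2 = 1/2 + D/2)
v = -43054/32869 (v = (209*206)/(-32869) = 43054*(-1/32869) = -43054/32869 ≈ -1.3099)
sqrt(v + c(k - 1*(-4))) = sqrt(-43054/32869 + (1/2 + (-12 - 1*(-4))/2)) = sqrt(-43054/32869 + (1/2 + (-12 + 4)/2)) = sqrt(-43054/32869 + (1/2 + (1/2)*(-8))) = sqrt(-43054/32869 + (1/2 - 4)) = sqrt(-43054/32869 - 7/2) = sqrt(-316191/65738) = I*sqrt(20785763958)/65738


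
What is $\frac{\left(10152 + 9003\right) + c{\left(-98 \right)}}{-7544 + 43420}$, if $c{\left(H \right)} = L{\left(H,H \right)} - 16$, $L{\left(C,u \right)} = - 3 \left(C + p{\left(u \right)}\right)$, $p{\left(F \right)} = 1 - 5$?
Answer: $\frac{19445}{35876} \approx 0.54201$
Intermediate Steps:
$p{\left(F \right)} = -4$ ($p{\left(F \right)} = 1 - 5 = -4$)
$L{\left(C,u \right)} = 12 - 3 C$ ($L{\left(C,u \right)} = - 3 \left(C - 4\right) = - 3 \left(-4 + C\right) = 12 - 3 C$)
$c{\left(H \right)} = -4 - 3 H$ ($c{\left(H \right)} = \left(12 - 3 H\right) - 16 = -4 - 3 H$)
$\frac{\left(10152 + 9003\right) + c{\left(-98 \right)}}{-7544 + 43420} = \frac{\left(10152 + 9003\right) - -290}{-7544 + 43420} = \frac{19155 + \left(-4 + 294\right)}{35876} = \left(19155 + 290\right) \frac{1}{35876} = 19445 \cdot \frac{1}{35876} = \frac{19445}{35876}$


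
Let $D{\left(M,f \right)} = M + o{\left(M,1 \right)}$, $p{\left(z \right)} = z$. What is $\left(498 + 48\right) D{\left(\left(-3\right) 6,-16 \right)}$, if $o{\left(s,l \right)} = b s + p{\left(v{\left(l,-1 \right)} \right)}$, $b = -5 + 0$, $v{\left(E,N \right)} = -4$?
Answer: $37128$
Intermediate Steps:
$b = -5$
$o{\left(s,l \right)} = -4 - 5 s$ ($o{\left(s,l \right)} = - 5 s - 4 = -4 - 5 s$)
$D{\left(M,f \right)} = -4 - 4 M$ ($D{\left(M,f \right)} = M - \left(4 + 5 M\right) = -4 - 4 M$)
$\left(498 + 48\right) D{\left(\left(-3\right) 6,-16 \right)} = \left(498 + 48\right) \left(-4 - 4 \left(\left(-3\right) 6\right)\right) = 546 \left(-4 - -72\right) = 546 \left(-4 + 72\right) = 546 \cdot 68 = 37128$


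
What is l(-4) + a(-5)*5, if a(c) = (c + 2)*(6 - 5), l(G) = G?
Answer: -19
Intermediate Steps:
a(c) = 2 + c (a(c) = (2 + c)*1 = 2 + c)
l(-4) + a(-5)*5 = -4 + (2 - 5)*5 = -4 - 3*5 = -4 - 15 = -19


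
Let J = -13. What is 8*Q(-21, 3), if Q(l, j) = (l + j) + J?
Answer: -248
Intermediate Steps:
Q(l, j) = -13 + j + l (Q(l, j) = (l + j) - 13 = (j + l) - 13 = -13 + j + l)
8*Q(-21, 3) = 8*(-13 + 3 - 21) = 8*(-31) = -248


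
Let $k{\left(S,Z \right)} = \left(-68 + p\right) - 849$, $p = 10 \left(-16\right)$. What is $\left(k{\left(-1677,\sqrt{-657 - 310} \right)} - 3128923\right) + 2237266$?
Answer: $-892734$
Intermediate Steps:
$p = -160$
$k{\left(S,Z \right)} = -1077$ ($k{\left(S,Z \right)} = \left(-68 - 160\right) - 849 = -228 - 849 = -1077$)
$\left(k{\left(-1677,\sqrt{-657 - 310} \right)} - 3128923\right) + 2237266 = \left(-1077 - 3128923\right) + 2237266 = -3130000 + 2237266 = -892734$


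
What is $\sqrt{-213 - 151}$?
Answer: $2 i \sqrt{91} \approx 19.079 i$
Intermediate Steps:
$\sqrt{-213 - 151} = \sqrt{-364} = 2 i \sqrt{91}$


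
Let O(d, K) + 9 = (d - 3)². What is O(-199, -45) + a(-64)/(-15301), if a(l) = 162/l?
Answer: 19974537521/489632 ≈ 40795.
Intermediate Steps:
O(d, K) = -9 + (-3 + d)² (O(d, K) = -9 + (d - 3)² = -9 + (-3 + d)²)
O(-199, -45) + a(-64)/(-15301) = -199*(-6 - 199) + (162/(-64))/(-15301) = -199*(-205) + (162*(-1/64))*(-1/15301) = 40795 - 81/32*(-1/15301) = 40795 + 81/489632 = 19974537521/489632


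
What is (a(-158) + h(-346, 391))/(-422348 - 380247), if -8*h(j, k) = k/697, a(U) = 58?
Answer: -19001/263251160 ≈ -7.2178e-5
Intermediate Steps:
h(j, k) = -k/5576 (h(j, k) = -k/(8*697) = -k/5576)
(a(-158) + h(-346, 391))/(-422348 - 380247) = (58 - 1/5576*391)/(-422348 - 380247) = (58 - 23/328)/(-802595) = (19001/328)*(-1/802595) = -19001/263251160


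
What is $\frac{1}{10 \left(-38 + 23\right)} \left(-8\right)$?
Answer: $\frac{4}{75} \approx 0.053333$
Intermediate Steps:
$\frac{1}{10 \left(-38 + 23\right)} \left(-8\right) = \frac{1}{10 \left(-15\right)} \left(-8\right) = \frac{1}{10} \left(- \frac{1}{15}\right) \left(-8\right) = \left(- \frac{1}{150}\right) \left(-8\right) = \frac{4}{75}$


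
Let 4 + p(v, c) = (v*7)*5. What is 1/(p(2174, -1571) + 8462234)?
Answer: 1/8538320 ≈ 1.1712e-7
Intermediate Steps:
p(v, c) = -4 + 35*v (p(v, c) = -4 + (v*7)*5 = -4 + (7*v)*5 = -4 + 35*v)
1/(p(2174, -1571) + 8462234) = 1/((-4 + 35*2174) + 8462234) = 1/((-4 + 76090) + 8462234) = 1/(76086 + 8462234) = 1/8538320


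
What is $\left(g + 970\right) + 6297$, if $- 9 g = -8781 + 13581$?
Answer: $\frac{20201}{3} \approx 6733.7$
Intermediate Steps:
$g = - \frac{1600}{3}$ ($g = - \frac{-8781 + 13581}{9} = \left(- \frac{1}{9}\right) 4800 = - \frac{1600}{3} \approx -533.33$)
$\left(g + 970\right) + 6297 = \left(- \frac{1600}{3} + 970\right) + 6297 = \frac{1310}{3} + 6297 = \frac{20201}{3}$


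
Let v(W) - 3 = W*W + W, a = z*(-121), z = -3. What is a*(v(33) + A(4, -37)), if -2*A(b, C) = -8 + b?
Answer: 409101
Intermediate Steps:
a = 363 (a = -3*(-121) = 363)
A(b, C) = 4 - b/2 (A(b, C) = -(-8 + b)/2 = 4 - b/2)
v(W) = 3 + W + W² (v(W) = 3 + (W*W + W) = 3 + (W² + W) = 3 + (W + W²) = 3 + W + W²)
a*(v(33) + A(4, -37)) = 363*((3 + 33 + 33²) + (4 - ½*4)) = 363*((3 + 33 + 1089) + (4 - 2)) = 363*(1125 + 2) = 363*1127 = 409101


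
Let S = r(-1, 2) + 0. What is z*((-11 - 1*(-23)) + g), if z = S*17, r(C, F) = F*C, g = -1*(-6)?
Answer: -612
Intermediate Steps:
g = 6
r(C, F) = C*F
S = -2 (S = -1*2 + 0 = -2 + 0 = -2)
z = -34 (z = -2*17 = -34)
z*((-11 - 1*(-23)) + g) = -34*((-11 - 1*(-23)) + 6) = -34*((-11 + 23) + 6) = -34*(12 + 6) = -34*18 = -612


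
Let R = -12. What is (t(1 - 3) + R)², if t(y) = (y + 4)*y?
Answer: 256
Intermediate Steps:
t(y) = y*(4 + y) (t(y) = (4 + y)*y = y*(4 + y))
(t(1 - 3) + R)² = ((1 - 3)*(4 + (1 - 3)) - 12)² = (-2*(4 - 2) - 12)² = (-2*2 - 12)² = (-4 - 12)² = (-16)² = 256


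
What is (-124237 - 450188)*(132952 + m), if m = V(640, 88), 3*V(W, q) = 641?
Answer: -76493688075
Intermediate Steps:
V(W, q) = 641/3 (V(W, q) = (⅓)*641 = 641/3)
m = 641/3 ≈ 213.67
(-124237 - 450188)*(132952 + m) = (-124237 - 450188)*(132952 + 641/3) = -574425*399497/3 = -76493688075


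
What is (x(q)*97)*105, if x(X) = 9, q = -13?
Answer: 91665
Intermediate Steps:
(x(q)*97)*105 = (9*97)*105 = 873*105 = 91665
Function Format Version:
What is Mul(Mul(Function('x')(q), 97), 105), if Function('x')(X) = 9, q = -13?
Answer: 91665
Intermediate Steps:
Mul(Mul(Function('x')(q), 97), 105) = Mul(Mul(9, 97), 105) = Mul(873, 105) = 91665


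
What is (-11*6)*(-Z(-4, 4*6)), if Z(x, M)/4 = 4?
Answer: 1056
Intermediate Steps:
Z(x, M) = 16 (Z(x, M) = 4*4 = 16)
(-11*6)*(-Z(-4, 4*6)) = (-11*6)*(-1*16) = -66*(-16) = 1056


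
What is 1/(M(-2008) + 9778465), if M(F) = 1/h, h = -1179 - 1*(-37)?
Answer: 1142/11167007029 ≈ 1.0227e-7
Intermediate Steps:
h = -1142 (h = -1179 + 37 = -1142)
M(F) = -1/1142 (M(F) = 1/(-1142) = -1/1142)
1/(M(-2008) + 9778465) = 1/(-1/1142 + 9778465) = 1/(11167007029/1142) = 1142/11167007029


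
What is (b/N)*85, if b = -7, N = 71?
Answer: -595/71 ≈ -8.3803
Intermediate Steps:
(b/N)*85 = (-7/71)*85 = ((1/71)*(-7))*85 = -7/71*85 = -595/71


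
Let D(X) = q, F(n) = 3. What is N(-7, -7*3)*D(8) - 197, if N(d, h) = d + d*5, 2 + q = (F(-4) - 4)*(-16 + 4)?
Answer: -617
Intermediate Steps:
q = 10 (q = -2 + (3 - 4)*(-16 + 4) = -2 - 1*(-12) = -2 + 12 = 10)
N(d, h) = 6*d (N(d, h) = d + 5*d = 6*d)
D(X) = 10
N(-7, -7*3)*D(8) - 197 = (6*(-7))*10 - 197 = -42*10 - 197 = -420 - 197 = -617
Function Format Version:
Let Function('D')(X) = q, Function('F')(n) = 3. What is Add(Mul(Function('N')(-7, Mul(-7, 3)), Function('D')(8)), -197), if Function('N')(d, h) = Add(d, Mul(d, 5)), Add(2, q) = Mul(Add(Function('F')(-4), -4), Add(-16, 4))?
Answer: -617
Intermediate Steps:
q = 10 (q = Add(-2, Mul(Add(3, -4), Add(-16, 4))) = Add(-2, Mul(-1, -12)) = Add(-2, 12) = 10)
Function('N')(d, h) = Mul(6, d) (Function('N')(d, h) = Add(d, Mul(5, d)) = Mul(6, d))
Function('D')(X) = 10
Add(Mul(Function('N')(-7, Mul(-7, 3)), Function('D')(8)), -197) = Add(Mul(Mul(6, -7), 10), -197) = Add(Mul(-42, 10), -197) = Add(-420, -197) = -617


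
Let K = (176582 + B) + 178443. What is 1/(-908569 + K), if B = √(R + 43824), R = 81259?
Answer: -553544/306410834853 - √125083/306410834853 ≈ -1.8077e-6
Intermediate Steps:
B = √125083 (B = √(81259 + 43824) = √125083 ≈ 353.67)
K = 355025 + √125083 (K = (176582 + √125083) + 178443 = 355025 + √125083 ≈ 3.5538e+5)
1/(-908569 + K) = 1/(-908569 + (355025 + √125083)) = 1/(-553544 + √125083)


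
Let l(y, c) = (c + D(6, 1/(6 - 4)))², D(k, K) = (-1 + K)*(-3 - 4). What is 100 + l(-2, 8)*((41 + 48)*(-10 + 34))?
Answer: 282586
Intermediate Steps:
D(k, K) = 7 - 7*K (D(k, K) = (-1 + K)*(-7) = 7 - 7*K)
l(y, c) = (7/2 + c)² (l(y, c) = (c + (7 - 7/(6 - 4)))² = (c + (7 - 7/2))² = (c + 7/2)² = (7/2 + c)²)
100 + l(-2, 8)*((41 + 48)*(-10 + 34)) = 100 + ((7 + 2*8)²/4)*((41 + 48)*(-10 + 34)) = 100 + ((7 + 16)²/4)*(89*24) = 100 + ((¼)*23²)*2136 = 100 + ((¼)*529)*2136 = 100 + (529/4)*2136 = 100 + 282486 = 282586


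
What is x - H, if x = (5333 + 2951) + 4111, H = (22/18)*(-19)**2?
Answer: 107584/9 ≈ 11954.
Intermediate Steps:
H = 3971/9 (H = (22*(1/18))*361 = (11/9)*361 = 3971/9 ≈ 441.22)
x = 12395 (x = 8284 + 4111 = 12395)
x - H = 12395 - 1*3971/9 = 12395 - 3971/9 = 107584/9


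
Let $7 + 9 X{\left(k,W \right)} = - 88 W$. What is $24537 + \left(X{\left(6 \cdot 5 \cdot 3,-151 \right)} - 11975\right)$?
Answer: $\frac{42113}{3} \approx 14038.0$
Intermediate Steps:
$X{\left(k,W \right)} = - \frac{7}{9} - \frac{88 W}{9}$ ($X{\left(k,W \right)} = - \frac{7}{9} + \frac{\left(-88\right) W}{9} = - \frac{7}{9} - \frac{88 W}{9}$)
$24537 + \left(X{\left(6 \cdot 5 \cdot 3,-151 \right)} - 11975\right) = 24537 - \frac{31498}{3} = \frac{42113}{3}$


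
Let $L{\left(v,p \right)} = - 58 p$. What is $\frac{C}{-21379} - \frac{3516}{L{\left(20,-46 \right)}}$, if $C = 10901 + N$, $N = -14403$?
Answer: $- \frac{16456307}{14259793} \approx -1.154$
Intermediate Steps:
$C = -3502$ ($C = 10901 - 14403 = -3502$)
$\frac{C}{-21379} - \frac{3516}{L{\left(20,-46 \right)}} = - \frac{3502}{-21379} - \frac{3516}{\left(-58\right) \left(-46\right)} = \left(-3502\right) \left(- \frac{1}{21379}\right) - \frac{3516}{2668} = \frac{3502}{21379} - \frac{879}{667} = - \frac{16456307}{14259793}$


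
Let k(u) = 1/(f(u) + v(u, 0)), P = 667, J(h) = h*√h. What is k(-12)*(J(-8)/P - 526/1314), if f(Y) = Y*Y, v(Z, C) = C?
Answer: -263/94608 - I*√2/6003 ≈ -0.0027799 - 0.00023558*I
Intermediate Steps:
J(h) = h^(3/2)
f(Y) = Y²
k(u) = u⁻² (k(u) = 1/(u² + 0) = 1/(u²) = u⁻²)
k(-12)*(J(-8)/P - 526/1314) = ((-8)^(3/2)/667 - 526/1314)/(-12)² = (-16*I*√2*(1/667) - 526*1/1314)/144 = (-16*I*√2/667 - 263/657)/144 = (-263/657 - 16*I*√2/667)/144 = -263/94608 - I*√2/6003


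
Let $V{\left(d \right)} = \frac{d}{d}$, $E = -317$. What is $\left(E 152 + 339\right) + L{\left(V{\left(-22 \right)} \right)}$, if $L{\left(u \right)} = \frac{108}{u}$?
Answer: $-47737$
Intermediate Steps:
$V{\left(d \right)} = 1$
$\left(E 152 + 339\right) + L{\left(V{\left(-22 \right)} \right)} = \left(\left(-317\right) 152 + 339\right) + \frac{108}{1} = \left(-48184 + 339\right) + 108 \cdot 1 = -47845 + 108 = -47737$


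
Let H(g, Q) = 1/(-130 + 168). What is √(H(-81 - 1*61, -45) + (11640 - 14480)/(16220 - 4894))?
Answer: I*√10393224618/215194 ≈ 0.47375*I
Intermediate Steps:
H(g, Q) = 1/38
√(H(-81 - 1*61, -45) + (11640 - 14480)/(16220 - 4894)) = √(1/38 + (11640 - 14480)/(16220 - 4894)) = √(1/38 - 2840/11326) = √(1/38 - 2840*1/11326) = √(1/38 - 1420/5663) = √(-48297/215194) = I*√10393224618/215194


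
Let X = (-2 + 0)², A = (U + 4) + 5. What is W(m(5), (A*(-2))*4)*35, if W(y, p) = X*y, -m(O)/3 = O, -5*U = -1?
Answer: -2100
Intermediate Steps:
U = ⅕ (U = -⅕*(-1) = ⅕ ≈ 0.20000)
m(O) = -3*O
A = 46/5 (A = (⅕ + 4) + 5 = 21/5 + 5 = 46/5 ≈ 9.2000)
X = 4 (X = (-2)² = 4)
W(y, p) = 4*y
W(m(5), (A*(-2))*4)*35 = (4*(-3*5))*35 = (4*(-15))*35 = -60*35 = -2100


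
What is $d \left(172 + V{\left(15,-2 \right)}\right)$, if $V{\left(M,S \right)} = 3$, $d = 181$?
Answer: $31675$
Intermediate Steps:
$d \left(172 + V{\left(15,-2 \right)}\right) = 181 \left(172 + 3\right) = 181 \cdot 175 = 31675$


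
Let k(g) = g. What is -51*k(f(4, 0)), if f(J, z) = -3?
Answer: 153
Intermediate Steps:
-51*k(f(4, 0)) = -51*(-3) = 153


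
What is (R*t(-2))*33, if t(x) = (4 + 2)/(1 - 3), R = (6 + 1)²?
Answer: -4851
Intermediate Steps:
R = 49 (R = 7² = 49)
t(x) = -3 (t(x) = 6/(-2) = 6*(-½) = -3)
(R*t(-2))*33 = (49*(-3))*33 = -147*33 = -4851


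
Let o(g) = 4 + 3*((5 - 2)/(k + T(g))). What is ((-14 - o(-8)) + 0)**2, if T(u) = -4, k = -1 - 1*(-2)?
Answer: 225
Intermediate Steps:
k = 1 (k = -1 + 2 = 1)
o(g) = 1 (o(g) = 4 + 3*((5 - 2)/(1 - 4)) = 4 + 3*(3/(-3)) = 4 + 3*(3*(-1/3)) = 4 + 3*(-1) = 4 - 3 = 1)
((-14 - o(-8)) + 0)**2 = ((-14 - 1*1) + 0)**2 = ((-14 - 1) + 0)**2 = (-15 + 0)**2 = (-15)**2 = 225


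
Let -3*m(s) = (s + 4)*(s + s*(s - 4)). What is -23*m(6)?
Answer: 1380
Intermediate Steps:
m(s) = -(4 + s)*(s + s*(-4 + s))/3 (m(s) = -(s + 4)*(s + s*(s - 4))/3 = -(4 + s)*(s + s*(-4 + s))/3)
-23*m(6) = -23*6*(12 - 1*6 - 1*6²)/3 = -23*6*(12 - 6 - 1*36)/3 = -23*6*(12 - 6 - 36)/3 = -23*6*(-30)/3 = -23*(-60) = 1380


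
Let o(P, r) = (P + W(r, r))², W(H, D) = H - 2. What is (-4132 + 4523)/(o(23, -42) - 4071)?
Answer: -391/3630 ≈ -0.10771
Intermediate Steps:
W(H, D) = -2 + H
o(P, r) = (-2 + P + r)² (o(P, r) = (P + (-2 + r))² = (-2 + P + r)²)
(-4132 + 4523)/(o(23, -42) - 4071) = (-4132 + 4523)/((-2 + 23 - 42)² - 4071) = 391/((-21)² - 4071) = 391/(441 - 4071) = 391/(-3630) = 391*(-1/3630) = -391/3630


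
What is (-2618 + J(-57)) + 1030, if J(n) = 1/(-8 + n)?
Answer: -103221/65 ≈ -1588.0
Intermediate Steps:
(-2618 + J(-57)) + 1030 = (-2618 + 1/(-8 - 57)) + 1030 = (-2618 + 1/(-65)) + 1030 = (-2618 - 1/65) + 1030 = -170171/65 + 1030 = -103221/65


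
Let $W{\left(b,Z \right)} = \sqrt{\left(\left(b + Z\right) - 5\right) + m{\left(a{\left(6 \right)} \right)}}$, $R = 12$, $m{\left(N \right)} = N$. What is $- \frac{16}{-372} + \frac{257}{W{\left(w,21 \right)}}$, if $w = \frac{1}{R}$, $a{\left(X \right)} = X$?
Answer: $\frac{4}{93} + \frac{514 \sqrt{795}}{265} \approx 54.732$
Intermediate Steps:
$w = \frac{1}{12} \approx 0.083333$
$W{\left(b,Z \right)} = \sqrt{1 + Z + b}$ ($W{\left(b,Z \right)} = \sqrt{\left(\left(b + Z\right) - 5\right) + 6} = \sqrt{\left(\left(Z + b\right) - 5\right) + 6} = \sqrt{\left(-5 + Z + b\right) + 6} = \sqrt{1 + Z + b}$)
$- \frac{16}{-372} + \frac{257}{W{\left(w,21 \right)}} = - \frac{16}{-372} + \frac{257}{\sqrt{1 + 21 + \frac{1}{12}}} = \left(-16\right) \left(- \frac{1}{372}\right) + \frac{257}{\sqrt{\frac{265}{12}}} = \frac{4}{93} + \frac{257}{\frac{1}{6} \sqrt{795}} = \frac{4}{93} + 257 \frac{2 \sqrt{795}}{265} = \frac{4}{93} + \frac{514 \sqrt{795}}{265}$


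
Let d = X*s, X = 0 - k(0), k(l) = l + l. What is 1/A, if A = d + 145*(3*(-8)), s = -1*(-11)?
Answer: -1/3480 ≈ -0.00028736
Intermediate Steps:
k(l) = 2*l
s = 11
X = 0 (X = 0 - 2*0 = 0 - 1*0 = 0 + 0 = 0)
d = 0 (d = 0*11 = 0)
A = -3480 (A = 0 + 145*(3*(-8)) = 0 + 145*(-24) = 0 - 3480 = -3480)
1/A = 1/(-3480) = -1/3480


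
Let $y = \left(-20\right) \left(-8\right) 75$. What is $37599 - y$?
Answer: $25599$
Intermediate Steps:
$y = 12000$ ($y = 160 \cdot 75 = 12000$)
$37599 - y = 37599 - 12000 = 25599$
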